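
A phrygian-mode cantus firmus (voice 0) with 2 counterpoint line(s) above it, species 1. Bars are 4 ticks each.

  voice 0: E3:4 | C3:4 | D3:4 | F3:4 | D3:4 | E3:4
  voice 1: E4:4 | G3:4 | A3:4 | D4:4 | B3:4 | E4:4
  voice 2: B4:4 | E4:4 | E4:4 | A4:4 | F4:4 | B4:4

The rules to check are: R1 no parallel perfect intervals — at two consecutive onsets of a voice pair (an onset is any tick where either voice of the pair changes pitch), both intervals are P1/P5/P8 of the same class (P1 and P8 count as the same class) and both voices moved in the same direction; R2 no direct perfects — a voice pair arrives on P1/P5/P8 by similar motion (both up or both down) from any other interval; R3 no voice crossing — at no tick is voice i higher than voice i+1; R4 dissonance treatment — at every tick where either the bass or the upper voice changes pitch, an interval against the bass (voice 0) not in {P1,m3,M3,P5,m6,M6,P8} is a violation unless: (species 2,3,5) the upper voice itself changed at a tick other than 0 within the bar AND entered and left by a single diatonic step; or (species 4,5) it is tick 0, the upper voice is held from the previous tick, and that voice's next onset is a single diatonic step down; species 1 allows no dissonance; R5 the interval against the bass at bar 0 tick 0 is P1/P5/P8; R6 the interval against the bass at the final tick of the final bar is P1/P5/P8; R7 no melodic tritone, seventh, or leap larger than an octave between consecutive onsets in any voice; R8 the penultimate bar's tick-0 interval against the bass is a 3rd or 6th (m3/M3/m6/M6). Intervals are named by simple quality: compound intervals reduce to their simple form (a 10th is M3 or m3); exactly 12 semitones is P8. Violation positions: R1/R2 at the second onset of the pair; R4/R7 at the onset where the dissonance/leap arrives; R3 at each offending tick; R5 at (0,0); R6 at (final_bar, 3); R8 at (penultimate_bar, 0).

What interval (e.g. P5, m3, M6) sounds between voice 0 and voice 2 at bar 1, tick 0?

voice 0=C3 voice 2=E4 -> M3

M3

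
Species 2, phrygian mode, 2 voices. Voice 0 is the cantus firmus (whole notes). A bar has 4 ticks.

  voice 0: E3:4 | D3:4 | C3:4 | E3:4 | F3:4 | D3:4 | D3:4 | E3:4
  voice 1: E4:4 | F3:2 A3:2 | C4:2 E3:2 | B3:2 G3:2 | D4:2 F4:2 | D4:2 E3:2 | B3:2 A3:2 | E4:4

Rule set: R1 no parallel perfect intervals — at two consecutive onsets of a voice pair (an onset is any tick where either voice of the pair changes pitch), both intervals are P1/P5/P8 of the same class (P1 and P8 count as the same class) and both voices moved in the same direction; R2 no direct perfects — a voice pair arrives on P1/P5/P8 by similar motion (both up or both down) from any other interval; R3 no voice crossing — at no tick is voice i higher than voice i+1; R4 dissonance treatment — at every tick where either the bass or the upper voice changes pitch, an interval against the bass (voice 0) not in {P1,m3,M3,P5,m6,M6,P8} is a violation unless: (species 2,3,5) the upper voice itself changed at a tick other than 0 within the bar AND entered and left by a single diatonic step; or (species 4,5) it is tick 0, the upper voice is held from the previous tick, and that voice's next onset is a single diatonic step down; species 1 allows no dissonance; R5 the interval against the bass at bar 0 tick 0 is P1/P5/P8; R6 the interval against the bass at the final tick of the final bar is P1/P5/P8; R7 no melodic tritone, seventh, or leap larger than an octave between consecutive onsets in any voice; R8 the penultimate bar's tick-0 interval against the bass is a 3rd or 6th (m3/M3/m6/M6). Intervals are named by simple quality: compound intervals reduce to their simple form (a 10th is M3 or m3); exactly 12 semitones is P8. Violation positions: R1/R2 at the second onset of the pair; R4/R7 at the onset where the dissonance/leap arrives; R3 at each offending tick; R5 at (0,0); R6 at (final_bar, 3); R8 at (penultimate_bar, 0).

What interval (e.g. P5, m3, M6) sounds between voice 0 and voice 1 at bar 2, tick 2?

voice 0=C3 voice 1=E3 -> M3

M3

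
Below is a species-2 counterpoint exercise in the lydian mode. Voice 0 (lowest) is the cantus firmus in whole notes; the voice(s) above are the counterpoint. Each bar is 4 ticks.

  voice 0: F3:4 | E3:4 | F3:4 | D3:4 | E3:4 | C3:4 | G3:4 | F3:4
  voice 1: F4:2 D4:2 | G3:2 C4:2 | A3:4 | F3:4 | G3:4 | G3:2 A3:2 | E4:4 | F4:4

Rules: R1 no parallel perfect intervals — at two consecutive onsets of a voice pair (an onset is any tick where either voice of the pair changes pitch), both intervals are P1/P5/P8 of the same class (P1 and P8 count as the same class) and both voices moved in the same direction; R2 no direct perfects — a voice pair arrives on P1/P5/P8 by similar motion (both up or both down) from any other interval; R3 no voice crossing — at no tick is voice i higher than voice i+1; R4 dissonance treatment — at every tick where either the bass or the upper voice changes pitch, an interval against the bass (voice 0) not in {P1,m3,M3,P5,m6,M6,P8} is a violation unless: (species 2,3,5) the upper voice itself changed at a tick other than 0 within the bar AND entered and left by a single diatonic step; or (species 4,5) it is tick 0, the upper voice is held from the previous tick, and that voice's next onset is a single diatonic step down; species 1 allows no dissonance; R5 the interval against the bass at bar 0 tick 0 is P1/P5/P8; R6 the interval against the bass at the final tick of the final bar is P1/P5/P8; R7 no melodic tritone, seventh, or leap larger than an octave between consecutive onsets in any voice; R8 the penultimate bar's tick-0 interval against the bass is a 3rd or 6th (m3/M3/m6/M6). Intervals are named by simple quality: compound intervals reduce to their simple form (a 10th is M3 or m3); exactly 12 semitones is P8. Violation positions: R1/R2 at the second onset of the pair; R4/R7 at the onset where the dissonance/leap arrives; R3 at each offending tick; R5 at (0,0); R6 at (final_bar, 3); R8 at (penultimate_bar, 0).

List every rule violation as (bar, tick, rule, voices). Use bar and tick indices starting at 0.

No violations across 8 bars (F3..F3 vs F4..F4).

bar 0: v0=F3 v1=F4 downbeat P8
bar 1: v0=E3 v1=G3 downbeat m3
bar 2: v0=F3 v1=A3 downbeat M3
bar 3: v0=D3 v1=F3 downbeat m3
bar 4: v0=E3 v1=G3 downbeat m3
bar 5: v0=C3 v1=G3 downbeat P5
bar 6: v0=G3 v1=E4 downbeat M6
bar 7: v0=F3 v1=F4 downbeat P8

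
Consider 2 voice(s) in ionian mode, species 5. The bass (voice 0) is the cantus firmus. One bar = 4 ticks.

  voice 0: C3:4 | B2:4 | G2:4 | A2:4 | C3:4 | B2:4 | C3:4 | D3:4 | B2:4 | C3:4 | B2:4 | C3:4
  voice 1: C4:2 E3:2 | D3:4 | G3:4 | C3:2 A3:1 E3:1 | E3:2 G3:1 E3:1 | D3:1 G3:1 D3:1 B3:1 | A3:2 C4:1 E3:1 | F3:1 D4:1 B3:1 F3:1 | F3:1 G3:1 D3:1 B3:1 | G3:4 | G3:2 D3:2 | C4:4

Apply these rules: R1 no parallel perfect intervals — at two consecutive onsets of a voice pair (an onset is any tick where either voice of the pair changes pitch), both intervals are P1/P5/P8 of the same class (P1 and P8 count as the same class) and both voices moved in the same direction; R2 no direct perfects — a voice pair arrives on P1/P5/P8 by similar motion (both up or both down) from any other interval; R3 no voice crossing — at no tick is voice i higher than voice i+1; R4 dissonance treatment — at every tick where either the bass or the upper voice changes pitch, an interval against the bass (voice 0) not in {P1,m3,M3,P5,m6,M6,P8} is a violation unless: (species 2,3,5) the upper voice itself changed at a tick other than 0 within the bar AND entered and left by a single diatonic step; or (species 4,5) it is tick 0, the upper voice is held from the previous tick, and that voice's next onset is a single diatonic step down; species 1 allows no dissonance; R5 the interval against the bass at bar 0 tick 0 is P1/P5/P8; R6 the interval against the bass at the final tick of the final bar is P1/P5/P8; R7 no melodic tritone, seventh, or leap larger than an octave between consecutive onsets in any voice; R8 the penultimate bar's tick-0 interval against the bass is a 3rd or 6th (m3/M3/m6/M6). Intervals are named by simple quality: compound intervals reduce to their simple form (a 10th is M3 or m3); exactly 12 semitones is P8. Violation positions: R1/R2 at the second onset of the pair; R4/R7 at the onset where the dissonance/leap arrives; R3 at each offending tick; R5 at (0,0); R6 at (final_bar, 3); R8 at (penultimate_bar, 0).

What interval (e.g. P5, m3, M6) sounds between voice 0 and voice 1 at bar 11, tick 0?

voice 0=C3 voice 1=C4 -> P8

P8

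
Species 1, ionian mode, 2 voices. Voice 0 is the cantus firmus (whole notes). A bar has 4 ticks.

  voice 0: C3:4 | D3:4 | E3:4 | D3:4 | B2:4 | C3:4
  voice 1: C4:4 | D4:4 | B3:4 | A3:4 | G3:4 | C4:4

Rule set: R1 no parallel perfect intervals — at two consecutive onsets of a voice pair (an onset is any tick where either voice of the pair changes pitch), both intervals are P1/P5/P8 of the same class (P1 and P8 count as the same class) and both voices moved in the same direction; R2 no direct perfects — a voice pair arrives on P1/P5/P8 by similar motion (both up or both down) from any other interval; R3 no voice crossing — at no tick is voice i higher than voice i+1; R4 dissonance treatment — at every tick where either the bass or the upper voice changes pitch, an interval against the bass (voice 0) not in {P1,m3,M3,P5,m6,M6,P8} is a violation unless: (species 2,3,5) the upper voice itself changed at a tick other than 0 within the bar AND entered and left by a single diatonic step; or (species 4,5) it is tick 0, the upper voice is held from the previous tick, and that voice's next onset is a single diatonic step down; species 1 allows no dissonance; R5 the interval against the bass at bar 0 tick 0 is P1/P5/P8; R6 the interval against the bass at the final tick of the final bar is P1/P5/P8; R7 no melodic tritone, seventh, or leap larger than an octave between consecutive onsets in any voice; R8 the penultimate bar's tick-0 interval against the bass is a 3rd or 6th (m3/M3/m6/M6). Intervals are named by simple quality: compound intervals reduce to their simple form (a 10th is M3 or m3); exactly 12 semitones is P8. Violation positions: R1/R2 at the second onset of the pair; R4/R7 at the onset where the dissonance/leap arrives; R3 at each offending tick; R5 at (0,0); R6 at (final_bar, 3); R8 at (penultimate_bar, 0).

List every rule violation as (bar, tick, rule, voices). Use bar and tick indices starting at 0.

(1, 0, R1, (0, 1))
(3, 0, R1, (0, 1))
(5, 0, R2, (0, 1))

bar 0: v0=C3 v1=C4 downbeat P8
bar 1: v0=D3 v1=D4 downbeat P8
bar 2: v0=E3 v1=B3 downbeat P5
bar 3: v0=D3 v1=A3 downbeat P5
bar 4: v0=B2 v1=G3 downbeat m6
bar 5: v0=C3 v1=C4 downbeat P8
  -> R1 @ bar 1 tick 0 v(0, 1): C3/C4 P8 -> D3/D4 P8 similar
  -> R1 @ bar 3 tick 0 v(0, 1): E3/B3 P5 -> D3/A3 P5 similar
  -> R2 @ bar 5 tick 0 v(0, 1): B2/G3 m6 -> C3/C4 P8 similar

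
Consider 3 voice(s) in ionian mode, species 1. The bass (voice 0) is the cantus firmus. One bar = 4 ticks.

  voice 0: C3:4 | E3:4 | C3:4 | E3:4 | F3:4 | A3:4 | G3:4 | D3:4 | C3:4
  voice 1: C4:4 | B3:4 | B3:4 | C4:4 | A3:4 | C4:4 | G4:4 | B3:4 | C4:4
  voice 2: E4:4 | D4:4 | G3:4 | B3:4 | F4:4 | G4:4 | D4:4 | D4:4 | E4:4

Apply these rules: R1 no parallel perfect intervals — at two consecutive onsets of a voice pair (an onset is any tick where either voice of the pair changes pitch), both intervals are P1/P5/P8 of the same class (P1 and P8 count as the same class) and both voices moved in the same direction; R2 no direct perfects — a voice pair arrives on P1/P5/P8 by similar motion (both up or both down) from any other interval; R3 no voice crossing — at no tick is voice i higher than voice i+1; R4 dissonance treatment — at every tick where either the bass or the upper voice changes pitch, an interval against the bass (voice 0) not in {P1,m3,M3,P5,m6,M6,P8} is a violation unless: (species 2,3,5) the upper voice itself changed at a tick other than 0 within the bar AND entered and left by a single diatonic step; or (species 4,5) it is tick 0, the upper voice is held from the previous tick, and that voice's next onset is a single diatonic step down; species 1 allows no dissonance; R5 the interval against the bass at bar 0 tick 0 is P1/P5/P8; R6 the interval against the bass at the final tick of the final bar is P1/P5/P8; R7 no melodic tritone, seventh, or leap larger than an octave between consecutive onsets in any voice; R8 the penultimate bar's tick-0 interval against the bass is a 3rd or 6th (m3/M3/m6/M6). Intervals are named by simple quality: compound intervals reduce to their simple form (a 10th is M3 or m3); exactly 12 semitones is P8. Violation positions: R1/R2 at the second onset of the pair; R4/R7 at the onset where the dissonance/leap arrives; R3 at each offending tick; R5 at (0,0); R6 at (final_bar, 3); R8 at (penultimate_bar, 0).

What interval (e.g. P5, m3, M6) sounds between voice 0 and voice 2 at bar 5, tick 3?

m7

voice 0=A3 voice 2=G4 -> m7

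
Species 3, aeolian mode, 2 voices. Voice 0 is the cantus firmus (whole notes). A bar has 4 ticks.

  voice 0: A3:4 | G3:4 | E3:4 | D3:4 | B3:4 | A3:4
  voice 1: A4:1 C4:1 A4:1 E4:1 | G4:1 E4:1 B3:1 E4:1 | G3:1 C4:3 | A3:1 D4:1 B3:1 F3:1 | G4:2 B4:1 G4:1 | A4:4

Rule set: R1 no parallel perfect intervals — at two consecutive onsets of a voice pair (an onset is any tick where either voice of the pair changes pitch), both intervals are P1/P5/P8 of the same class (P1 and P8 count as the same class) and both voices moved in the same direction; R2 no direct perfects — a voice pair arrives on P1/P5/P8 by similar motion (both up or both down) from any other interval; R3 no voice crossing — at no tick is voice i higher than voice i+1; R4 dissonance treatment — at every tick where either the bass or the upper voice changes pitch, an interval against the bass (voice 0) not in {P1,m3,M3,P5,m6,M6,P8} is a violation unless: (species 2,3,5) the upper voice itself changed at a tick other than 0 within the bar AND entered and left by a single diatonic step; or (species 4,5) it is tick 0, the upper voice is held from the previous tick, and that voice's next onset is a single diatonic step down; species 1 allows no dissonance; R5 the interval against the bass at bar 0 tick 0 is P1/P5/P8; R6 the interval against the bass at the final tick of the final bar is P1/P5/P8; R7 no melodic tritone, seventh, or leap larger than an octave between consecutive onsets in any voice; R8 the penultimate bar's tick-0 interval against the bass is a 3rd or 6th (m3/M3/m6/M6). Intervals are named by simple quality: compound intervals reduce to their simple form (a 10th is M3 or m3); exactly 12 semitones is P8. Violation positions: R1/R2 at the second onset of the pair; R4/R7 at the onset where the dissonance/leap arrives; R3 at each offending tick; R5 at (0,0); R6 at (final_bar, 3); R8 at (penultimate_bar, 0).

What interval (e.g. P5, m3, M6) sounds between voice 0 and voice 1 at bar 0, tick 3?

P5

voice 0=A3 voice 1=E4 -> P5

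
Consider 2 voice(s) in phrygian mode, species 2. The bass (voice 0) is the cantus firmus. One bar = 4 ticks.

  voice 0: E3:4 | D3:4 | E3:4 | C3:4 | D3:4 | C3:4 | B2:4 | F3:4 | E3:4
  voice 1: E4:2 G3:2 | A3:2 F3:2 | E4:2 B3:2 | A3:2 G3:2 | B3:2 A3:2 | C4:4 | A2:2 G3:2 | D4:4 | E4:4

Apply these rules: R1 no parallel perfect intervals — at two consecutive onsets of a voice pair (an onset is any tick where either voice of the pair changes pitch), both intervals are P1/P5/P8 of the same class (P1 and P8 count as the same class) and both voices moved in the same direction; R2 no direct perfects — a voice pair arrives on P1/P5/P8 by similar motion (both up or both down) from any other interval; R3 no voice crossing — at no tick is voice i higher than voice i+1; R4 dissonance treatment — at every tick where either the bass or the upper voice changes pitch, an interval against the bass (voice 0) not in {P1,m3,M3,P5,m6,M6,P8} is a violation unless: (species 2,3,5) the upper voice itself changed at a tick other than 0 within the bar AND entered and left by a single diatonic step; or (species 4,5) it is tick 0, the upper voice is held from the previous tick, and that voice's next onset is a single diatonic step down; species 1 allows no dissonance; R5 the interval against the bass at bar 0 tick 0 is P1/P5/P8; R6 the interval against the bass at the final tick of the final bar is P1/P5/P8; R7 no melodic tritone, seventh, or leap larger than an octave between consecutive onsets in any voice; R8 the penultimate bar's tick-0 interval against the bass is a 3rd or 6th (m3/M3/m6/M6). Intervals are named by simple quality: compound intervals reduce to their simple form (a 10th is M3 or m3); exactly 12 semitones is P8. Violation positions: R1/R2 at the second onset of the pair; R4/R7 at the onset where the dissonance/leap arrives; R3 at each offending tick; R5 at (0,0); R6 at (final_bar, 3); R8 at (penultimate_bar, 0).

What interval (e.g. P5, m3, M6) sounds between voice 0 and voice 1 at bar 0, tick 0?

P8

voice 0=E3 voice 1=E4 -> P8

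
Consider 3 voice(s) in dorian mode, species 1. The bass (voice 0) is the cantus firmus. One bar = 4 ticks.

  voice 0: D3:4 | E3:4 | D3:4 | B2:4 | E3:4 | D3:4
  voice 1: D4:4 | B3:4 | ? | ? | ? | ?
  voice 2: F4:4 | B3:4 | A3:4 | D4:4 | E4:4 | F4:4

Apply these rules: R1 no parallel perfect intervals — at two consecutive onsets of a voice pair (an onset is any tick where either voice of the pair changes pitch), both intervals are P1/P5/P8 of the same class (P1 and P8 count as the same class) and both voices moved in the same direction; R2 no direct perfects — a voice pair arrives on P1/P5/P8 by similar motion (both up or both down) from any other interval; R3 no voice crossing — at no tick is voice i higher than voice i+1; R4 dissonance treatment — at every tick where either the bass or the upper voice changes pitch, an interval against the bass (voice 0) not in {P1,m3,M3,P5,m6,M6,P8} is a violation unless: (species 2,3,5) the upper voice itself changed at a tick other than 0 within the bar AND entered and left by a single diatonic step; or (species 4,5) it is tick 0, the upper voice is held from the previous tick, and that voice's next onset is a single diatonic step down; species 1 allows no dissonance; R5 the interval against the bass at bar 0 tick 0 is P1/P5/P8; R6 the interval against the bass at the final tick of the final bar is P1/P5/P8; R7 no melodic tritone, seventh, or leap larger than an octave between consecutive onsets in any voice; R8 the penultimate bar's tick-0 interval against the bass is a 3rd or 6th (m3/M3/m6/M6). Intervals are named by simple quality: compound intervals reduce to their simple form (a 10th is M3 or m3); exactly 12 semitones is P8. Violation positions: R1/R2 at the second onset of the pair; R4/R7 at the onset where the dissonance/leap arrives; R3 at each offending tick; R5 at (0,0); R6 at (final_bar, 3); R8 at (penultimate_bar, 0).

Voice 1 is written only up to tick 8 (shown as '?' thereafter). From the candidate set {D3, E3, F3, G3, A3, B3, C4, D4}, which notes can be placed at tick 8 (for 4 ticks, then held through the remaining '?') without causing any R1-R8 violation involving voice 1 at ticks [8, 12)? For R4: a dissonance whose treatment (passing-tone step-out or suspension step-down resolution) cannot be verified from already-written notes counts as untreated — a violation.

{}

D3: violates R2
E3: violates R4
F3: violates R7
G3: violates R4
A3: violates R1
B3: violates R3
C4: violates R3,R4
D4: violates R3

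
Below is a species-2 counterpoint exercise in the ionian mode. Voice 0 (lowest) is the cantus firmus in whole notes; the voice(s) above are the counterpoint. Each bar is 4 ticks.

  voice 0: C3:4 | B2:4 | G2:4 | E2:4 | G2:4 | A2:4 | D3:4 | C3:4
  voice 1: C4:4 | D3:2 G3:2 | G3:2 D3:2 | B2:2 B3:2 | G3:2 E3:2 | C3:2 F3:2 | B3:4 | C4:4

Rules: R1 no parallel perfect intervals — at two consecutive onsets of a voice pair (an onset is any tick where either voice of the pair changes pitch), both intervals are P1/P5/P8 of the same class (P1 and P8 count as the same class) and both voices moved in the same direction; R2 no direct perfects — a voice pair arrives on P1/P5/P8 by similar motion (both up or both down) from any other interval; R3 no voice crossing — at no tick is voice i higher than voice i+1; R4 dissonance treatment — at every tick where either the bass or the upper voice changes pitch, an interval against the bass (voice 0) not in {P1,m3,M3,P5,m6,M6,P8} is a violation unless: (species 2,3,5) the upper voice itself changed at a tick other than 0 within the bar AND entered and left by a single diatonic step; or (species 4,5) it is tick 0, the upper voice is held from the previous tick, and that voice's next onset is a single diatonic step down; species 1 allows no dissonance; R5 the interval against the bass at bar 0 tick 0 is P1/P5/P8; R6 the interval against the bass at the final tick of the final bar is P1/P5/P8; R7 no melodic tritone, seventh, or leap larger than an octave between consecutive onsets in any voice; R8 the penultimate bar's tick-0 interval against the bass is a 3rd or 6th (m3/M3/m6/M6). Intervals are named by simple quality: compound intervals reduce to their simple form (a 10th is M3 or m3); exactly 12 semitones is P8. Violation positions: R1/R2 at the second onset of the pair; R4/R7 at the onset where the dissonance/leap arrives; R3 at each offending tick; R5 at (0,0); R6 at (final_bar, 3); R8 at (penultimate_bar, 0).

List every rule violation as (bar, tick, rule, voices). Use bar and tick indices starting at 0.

bar 0: v0=C3 v1=C4 downbeat P8
bar 1: v0=B2 v1=D3 downbeat m3
bar 2: v0=G2 v1=G3 downbeat P8
bar 3: v0=E2 v1=B2 downbeat P5
bar 4: v0=G2 v1=G3 downbeat P8
bar 5: v0=A2 v1=C3 downbeat m3
bar 6: v0=D3 v1=B3 downbeat M6
bar 7: v0=C3 v1=C4 downbeat P8
  -> R7 @ bar 1 tick 0 v(1,): C4->D3 leap 10st
  -> R1 @ bar 3 tick 0 v(0, 1): G2/D3 P5 -> E2/B2 P5 similar
  -> R7 @ bar 6 tick 0 v(1,): F3->B3 leap 6st

(1, 0, R7, (1,))
(3, 0, R1, (0, 1))
(6, 0, R7, (1,))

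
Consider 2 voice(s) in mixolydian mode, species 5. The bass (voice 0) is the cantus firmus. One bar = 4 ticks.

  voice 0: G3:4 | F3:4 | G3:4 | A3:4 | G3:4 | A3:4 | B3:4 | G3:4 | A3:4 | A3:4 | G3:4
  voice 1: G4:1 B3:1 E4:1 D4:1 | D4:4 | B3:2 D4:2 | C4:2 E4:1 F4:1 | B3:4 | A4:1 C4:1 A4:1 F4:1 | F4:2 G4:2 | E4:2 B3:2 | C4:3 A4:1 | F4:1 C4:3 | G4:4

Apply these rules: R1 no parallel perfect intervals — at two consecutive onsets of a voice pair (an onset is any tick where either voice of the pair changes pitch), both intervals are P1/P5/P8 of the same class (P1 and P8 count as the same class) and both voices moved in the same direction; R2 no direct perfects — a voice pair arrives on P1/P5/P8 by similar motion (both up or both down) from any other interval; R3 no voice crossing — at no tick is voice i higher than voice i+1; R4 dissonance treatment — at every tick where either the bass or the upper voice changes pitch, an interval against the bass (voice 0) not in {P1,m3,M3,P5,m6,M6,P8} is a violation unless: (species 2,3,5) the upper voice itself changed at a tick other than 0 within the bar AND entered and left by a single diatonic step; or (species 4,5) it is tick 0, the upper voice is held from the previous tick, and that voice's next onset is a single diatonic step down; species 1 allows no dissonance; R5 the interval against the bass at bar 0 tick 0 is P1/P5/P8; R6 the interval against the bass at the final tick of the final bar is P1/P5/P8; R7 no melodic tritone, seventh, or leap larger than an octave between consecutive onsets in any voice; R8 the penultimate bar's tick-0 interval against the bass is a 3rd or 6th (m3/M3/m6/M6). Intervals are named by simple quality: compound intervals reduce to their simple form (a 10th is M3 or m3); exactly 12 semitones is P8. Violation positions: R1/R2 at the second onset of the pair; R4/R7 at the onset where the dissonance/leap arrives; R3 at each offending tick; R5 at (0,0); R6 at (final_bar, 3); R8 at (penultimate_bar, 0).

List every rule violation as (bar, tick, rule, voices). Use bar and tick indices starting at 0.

bar 0: v0=G3 v1=G4 downbeat P8
bar 1: v0=F3 v1=D4 downbeat M6
bar 2: v0=G3 v1=B3 downbeat M3
bar 3: v0=A3 v1=C4 downbeat m3
bar 4: v0=G3 v1=B3 downbeat M3
bar 5: v0=A3 v1=A4 downbeat P8
bar 6: v0=B3 v1=F4 downbeat TT
bar 7: v0=G3 v1=E4 downbeat M6
bar 8: v0=A3 v1=C4 downbeat m3
bar 9: v0=A3 v1=F4 downbeat m6
bar 10: v0=G3 v1=G4 downbeat P8
  -> R7 @ bar 4 tick 0 v(1,): F4->B3 leap 6st
  -> R2 @ bar 5 tick 0 v(0, 1): G3/B3 M3 -> A3/A4 P8 similar
  -> R7 @ bar 5 tick 0 v(1,): B3->A4 leap 10st
  -> R4 @ bar 6 tick 0 v(0, 1): B3/F4 TT untreated

(4, 0, R7, (1,))
(5, 0, R2, (0, 1))
(5, 0, R7, (1,))
(6, 0, R4, (0, 1))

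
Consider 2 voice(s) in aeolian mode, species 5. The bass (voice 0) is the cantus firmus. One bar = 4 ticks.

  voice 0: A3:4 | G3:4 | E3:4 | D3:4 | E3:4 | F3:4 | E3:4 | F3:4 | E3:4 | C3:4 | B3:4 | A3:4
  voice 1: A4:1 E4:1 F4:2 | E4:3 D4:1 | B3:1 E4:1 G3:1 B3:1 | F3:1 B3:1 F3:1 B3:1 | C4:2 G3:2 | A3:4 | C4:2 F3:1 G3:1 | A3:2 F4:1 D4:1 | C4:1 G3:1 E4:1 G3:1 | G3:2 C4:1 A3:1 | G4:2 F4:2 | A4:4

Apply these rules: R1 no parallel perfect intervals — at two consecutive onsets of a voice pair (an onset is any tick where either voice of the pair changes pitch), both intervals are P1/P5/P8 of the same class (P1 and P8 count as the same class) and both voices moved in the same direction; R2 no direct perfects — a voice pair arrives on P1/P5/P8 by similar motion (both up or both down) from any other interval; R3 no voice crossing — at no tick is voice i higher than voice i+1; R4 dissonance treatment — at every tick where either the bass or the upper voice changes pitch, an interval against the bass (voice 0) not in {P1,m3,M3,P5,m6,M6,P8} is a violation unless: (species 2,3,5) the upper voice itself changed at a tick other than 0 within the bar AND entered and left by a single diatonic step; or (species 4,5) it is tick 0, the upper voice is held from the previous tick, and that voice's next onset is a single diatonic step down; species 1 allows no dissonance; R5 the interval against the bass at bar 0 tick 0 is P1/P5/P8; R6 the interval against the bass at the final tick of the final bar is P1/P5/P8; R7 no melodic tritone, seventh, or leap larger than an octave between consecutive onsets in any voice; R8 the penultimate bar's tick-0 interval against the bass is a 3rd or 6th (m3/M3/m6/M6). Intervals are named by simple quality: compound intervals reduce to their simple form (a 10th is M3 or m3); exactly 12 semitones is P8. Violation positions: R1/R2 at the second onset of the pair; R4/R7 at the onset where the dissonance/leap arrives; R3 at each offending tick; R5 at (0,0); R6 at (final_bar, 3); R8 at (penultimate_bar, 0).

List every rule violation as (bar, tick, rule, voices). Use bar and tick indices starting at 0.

(2, 0, R1, (0, 1))
(3, 0, R7, (1,))
(3, 1, R7, (1,))
(3, 2, R7, (1,))
(3, 3, R7, (1,))
(6, 2, R4, (0, 1))
(10, 0, R7, (0,))
(10, 0, R7, (1,))
(10, 2, R4, (0, 1))

bar 0: v0=A3 v1=A4 downbeat P8
bar 1: v0=G3 v1=E4 downbeat M6
bar 2: v0=E3 v1=B3 downbeat P5
bar 3: v0=D3 v1=F3 downbeat m3
bar 4: v0=E3 v1=C4 downbeat m6
bar 5: v0=F3 v1=A3 downbeat M3
bar 6: v0=E3 v1=C4 downbeat m6
bar 7: v0=F3 v1=A3 downbeat M3
bar 8: v0=E3 v1=C4 downbeat m6
bar 9: v0=C3 v1=G3 downbeat P5
bar 10: v0=B3 v1=G4 downbeat m6
bar 11: v0=A3 v1=A4 downbeat P8
  -> R1 @ bar 2 tick 0 v(0, 1): G3/D4 P5 -> E3/B3 P5 similar
  -> R7 @ bar 3 tick 0 v(1,): B3->F3 leap 6st
  -> R7 @ bar 3 tick 1 v(1,): F3->B3 leap 6st
  -> R7 @ bar 3 tick 2 v(1,): B3->F3 leap 6st
  -> R7 @ bar 3 tick 3 v(1,): F3->B3 leap 6st
  -> R4 @ bar 6 tick 2 v(0, 1): E3/F3 m2 untreated
  -> R7 @ bar 10 tick 0 v(0,): C3->B3 leap 11st
  -> R7 @ bar 10 tick 0 v(1,): A3->G4 leap 10st
  -> R4 @ bar 10 tick 2 v(0, 1): B3/F4 TT untreated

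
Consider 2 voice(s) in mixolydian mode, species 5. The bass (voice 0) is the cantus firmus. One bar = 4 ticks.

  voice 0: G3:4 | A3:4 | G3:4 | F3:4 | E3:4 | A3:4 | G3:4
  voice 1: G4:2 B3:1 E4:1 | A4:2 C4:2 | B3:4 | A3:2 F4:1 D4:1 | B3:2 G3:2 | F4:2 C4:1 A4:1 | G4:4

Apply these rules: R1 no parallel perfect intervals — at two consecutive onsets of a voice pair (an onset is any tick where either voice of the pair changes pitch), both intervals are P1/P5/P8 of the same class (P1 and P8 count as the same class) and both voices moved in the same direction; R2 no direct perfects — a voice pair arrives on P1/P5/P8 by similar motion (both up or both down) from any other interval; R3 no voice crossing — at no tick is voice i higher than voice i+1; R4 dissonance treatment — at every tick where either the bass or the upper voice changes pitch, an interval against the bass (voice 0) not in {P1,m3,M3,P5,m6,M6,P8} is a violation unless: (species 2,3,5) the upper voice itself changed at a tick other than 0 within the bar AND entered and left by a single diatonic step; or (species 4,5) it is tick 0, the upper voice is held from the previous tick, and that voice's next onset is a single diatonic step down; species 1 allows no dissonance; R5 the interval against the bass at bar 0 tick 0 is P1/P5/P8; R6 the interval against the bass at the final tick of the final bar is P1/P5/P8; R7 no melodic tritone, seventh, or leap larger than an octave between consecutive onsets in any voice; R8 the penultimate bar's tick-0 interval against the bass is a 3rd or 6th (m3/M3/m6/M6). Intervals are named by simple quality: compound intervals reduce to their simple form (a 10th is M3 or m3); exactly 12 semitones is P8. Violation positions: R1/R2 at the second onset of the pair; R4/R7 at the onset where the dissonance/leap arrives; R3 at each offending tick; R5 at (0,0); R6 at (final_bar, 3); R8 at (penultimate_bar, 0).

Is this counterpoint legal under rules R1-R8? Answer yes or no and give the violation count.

bar 0: v0=G3 v1=G4 (P8)
bar 1: v0=A3 v1=A4 (P8)
bar 2: v0=G3 v1=B3 (M3)
bar 3: v0=F3 v1=A3 (M3)
bar 4: v0=E3 v1=B3 (P5)
bar 5: v0=A3 v1=F4 (m6)
bar 6: v0=G3 v1=G4 (P8)
  R2 @ bar1.0: G3/E4 M6 -> A3/A4 P8 similar
  R2 @ bar4.0: F3/D4 M6 -> E3/B3 P5 similar
  R7 @ bar5.0: G3->F4 leap 10st
  R1 @ bar6.0: A3/A4 P8 -> G3/G4 P8 similar

No (4 violations)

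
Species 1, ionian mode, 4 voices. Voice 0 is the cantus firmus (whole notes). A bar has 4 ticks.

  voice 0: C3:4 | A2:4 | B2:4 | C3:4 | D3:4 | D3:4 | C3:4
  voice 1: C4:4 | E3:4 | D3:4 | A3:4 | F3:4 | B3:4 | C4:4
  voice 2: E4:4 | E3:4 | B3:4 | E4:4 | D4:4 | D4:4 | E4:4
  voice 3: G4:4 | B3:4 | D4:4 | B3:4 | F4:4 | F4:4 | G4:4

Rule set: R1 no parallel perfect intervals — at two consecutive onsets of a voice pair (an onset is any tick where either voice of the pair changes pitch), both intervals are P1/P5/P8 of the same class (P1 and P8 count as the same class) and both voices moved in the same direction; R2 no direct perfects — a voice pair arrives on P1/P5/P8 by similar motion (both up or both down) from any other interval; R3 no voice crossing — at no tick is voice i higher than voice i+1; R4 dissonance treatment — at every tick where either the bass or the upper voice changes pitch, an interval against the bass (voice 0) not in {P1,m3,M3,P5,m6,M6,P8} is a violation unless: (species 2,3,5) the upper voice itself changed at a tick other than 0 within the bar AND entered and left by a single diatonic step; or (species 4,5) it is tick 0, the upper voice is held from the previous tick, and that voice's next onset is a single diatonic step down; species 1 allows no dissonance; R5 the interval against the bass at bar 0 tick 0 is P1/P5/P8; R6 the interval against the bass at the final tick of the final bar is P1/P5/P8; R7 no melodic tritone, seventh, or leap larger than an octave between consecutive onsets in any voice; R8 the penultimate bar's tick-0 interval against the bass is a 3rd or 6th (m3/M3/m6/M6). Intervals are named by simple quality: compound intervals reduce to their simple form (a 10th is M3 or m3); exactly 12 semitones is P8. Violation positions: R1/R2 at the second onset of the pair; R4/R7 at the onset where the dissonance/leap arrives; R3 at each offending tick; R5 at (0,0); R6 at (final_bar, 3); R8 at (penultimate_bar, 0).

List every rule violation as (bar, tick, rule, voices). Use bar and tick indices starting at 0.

(0, 0, R5, (0, 2))
(1, 0, R1, (1, 3))
(1, 0, R2, (0, 1))
(1, 0, R2, (0, 2))
(1, 0, R2, (1, 2))
(1, 0, R2, (2, 3))
(1, 0, R4, (0, 3))
(2, 0, R2, (0, 2))
(3, 0, R2, (1, 2))
(3, 0, R3, (2, 3))
(3, 0, R4, (0, 3))
(3, 1, R3, (2, 3))
(3, 2, R3, (2, 3))
(3, 3, R3, (2, 3))
(4, 0, R7, (3,))
(5, 0, R7, (1,))
(5, 0, R8, (0, 2))
(6, 0, R2, (1, 3))
(6, 3, R6, (0, 2))

bar 0: v0=C3 v1=C4 v2=E4 v3=G4 downbeat P5
bar 1: v0=A2 v1=E3 v2=E3 v3=B3 downbeat M2
bar 2: v0=B2 v1=D3 v2=B3 v3=D4 downbeat m3
bar 3: v0=C3 v1=A3 v2=E4 v3=B3 downbeat M7
bar 4: v0=D3 v1=F3 v2=D4 v3=F4 downbeat m3
bar 5: v0=D3 v1=B3 v2=D4 v3=F4 downbeat m3
bar 6: v0=C3 v1=C4 v2=E4 v3=G4 downbeat P5
  -> R5 @ bar 0 tick 0 v(0, 2): opens on M3
  -> R1 @ bar 1 tick 0 v(1, 3): C4/G4 P5 -> E3/B3 P5 similar
  -> R2 @ bar 1 tick 0 v(0, 1): C3/C4 P8 -> A2/E3 P5 similar
  -> R2 @ bar 1 tick 0 v(0, 2): C3/E4 M3 -> A2/E3 P5 similar
  -> R2 @ bar 1 tick 0 v(1, 2): C4/E4 M3 -> E3/E3 P1 similar
  -> R2 @ bar 1 tick 0 v(2, 3): E4/G4 m3 -> E3/B3 P5 similar
  -> R4 @ bar 1 tick 0 v(0, 3): A2/B3 M2 untreated
  -> R2 @ bar 2 tick 0 v(0, 2): A2/E3 P5 -> B2/B3 P8 similar
  -> R2 @ bar 3 tick 0 v(1, 2): D3/B3 M6 -> A3/E4 P5 similar
  -> R3 @ bar 3 tick 0 v(2, 3): E4 above B3
  -> R4 @ bar 3 tick 0 v(0, 3): C3/B3 M7 untreated
  -> R3 @ bar 3 tick 1 v(2, 3): E4 above B3
  -> R3 @ bar 3 tick 2 v(2, 3): E4 above B3
  -> R3 @ bar 3 tick 3 v(2, 3): E4 above B3
  -> R7 @ bar 4 tick 0 v(3,): B3->F4 leap 6st
  -> R7 @ bar 5 tick 0 v(1,): F3->B3 leap 6st
  -> R8 @ bar 5 tick 0 v(0, 2): penult P8 not 3rd/6th
  -> R2 @ bar 6 tick 0 v(1, 3): B3/F4 TT -> C4/G4 P5 similar
  -> R6 @ bar 6 tick 3 v(0, 2): closes on M3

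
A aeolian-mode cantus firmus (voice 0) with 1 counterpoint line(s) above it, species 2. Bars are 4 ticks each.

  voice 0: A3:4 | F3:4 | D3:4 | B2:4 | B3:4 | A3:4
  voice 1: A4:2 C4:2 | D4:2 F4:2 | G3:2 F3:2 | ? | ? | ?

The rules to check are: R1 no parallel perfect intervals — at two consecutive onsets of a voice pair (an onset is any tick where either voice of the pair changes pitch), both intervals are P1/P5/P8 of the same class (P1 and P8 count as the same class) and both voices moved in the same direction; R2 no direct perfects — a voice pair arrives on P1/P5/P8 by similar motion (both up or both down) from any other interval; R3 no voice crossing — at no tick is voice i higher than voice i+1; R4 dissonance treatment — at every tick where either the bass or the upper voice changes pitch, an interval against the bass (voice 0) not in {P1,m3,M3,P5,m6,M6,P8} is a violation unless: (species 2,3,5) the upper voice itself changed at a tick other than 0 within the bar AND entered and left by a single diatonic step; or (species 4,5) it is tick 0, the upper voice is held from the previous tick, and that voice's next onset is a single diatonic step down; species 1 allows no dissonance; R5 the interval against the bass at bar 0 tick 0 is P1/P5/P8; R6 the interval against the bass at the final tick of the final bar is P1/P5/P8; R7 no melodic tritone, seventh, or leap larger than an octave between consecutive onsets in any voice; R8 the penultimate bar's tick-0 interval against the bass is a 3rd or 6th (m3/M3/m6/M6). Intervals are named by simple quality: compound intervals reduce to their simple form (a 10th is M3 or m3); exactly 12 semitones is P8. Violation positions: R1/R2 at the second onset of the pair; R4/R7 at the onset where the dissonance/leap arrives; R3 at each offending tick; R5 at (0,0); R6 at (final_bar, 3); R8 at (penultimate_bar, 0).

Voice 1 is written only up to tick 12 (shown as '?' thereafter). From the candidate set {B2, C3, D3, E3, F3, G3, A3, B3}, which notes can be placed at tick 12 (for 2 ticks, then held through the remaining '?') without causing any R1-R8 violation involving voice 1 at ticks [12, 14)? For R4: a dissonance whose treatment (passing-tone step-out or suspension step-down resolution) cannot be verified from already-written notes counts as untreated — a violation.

{D3, G3}

B2: violates R2,R7
C3: violates R4
D3: legal
E3: violates R4
F3: violates R4
G3: legal
A3: violates R4
B3: violates R7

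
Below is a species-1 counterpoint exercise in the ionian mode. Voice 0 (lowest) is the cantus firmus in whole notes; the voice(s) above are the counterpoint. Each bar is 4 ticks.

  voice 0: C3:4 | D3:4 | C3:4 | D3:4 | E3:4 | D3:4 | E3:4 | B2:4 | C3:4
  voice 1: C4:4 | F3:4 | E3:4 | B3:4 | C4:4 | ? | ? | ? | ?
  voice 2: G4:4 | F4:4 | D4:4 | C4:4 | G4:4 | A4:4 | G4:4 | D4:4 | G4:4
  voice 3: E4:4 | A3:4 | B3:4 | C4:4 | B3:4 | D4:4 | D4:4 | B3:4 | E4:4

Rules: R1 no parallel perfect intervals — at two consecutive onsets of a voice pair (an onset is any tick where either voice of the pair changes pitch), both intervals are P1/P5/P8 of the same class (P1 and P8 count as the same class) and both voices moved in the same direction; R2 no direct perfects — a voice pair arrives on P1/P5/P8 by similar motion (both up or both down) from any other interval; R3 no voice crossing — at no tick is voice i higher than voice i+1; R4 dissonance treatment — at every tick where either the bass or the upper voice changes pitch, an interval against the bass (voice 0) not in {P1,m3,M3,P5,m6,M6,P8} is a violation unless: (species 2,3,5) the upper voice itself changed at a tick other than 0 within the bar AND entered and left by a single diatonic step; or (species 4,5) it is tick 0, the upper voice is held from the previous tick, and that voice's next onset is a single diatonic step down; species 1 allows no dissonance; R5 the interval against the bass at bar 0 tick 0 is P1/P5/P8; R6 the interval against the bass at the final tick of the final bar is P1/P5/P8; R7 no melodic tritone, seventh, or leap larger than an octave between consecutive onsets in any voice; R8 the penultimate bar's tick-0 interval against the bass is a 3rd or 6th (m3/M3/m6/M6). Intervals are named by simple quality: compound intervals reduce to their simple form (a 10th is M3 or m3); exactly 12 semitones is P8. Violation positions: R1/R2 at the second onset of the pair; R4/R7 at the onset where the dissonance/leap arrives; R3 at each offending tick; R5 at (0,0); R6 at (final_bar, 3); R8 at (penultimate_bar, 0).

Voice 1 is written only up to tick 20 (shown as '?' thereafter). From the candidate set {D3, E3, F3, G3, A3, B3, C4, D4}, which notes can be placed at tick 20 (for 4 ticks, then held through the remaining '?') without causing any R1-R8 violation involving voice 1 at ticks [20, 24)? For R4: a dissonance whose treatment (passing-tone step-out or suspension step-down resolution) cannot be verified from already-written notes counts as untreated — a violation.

{B3, F3}

D3: violates R2,R7
E3: violates R4
F3: legal
G3: violates R4
A3: violates R2
B3: legal
C4: violates R4
D4: violates R1,R2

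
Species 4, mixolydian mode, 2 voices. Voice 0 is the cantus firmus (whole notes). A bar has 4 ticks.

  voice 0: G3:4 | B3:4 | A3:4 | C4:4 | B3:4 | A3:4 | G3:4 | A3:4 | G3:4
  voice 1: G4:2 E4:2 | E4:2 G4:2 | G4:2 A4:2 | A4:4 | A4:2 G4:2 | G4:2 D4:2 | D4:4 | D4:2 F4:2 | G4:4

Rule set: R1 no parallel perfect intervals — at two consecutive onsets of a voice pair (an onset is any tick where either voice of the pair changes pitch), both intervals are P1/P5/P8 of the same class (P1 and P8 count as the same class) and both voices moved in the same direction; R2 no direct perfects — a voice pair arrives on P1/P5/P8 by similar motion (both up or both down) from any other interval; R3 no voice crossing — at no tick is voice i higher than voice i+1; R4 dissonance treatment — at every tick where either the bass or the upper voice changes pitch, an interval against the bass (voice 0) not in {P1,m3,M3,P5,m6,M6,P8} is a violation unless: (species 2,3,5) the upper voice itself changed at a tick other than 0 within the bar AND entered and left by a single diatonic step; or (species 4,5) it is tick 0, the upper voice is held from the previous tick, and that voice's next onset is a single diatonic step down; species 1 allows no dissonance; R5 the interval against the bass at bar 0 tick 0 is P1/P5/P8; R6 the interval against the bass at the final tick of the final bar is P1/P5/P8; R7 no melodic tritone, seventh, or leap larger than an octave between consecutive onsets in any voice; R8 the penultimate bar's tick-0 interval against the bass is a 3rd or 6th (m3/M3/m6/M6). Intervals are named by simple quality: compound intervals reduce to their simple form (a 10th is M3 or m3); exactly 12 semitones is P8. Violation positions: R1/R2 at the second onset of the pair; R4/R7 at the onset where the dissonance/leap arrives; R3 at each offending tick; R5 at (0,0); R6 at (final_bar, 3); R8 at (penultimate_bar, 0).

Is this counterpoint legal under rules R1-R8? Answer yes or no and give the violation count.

bar 0: v0=G3 v1=G4 (P8)
bar 1: v0=B3 v1=E4 (P4)
bar 2: v0=A3 v1=G4 (m7)
bar 3: v0=C4 v1=A4 (M6)
bar 4: v0=B3 v1=A4 (m7)
bar 5: v0=A3 v1=G4 (m7)
bar 6: v0=G3 v1=D4 (P5)
bar 7: v0=A3 v1=D4 (P4)
bar 8: v0=G3 v1=G4 (P8)
  R4 @ bar1.0: B3/E4 P4 untreated
  R4 @ bar2.0: A3/G4 m7 untreated
  R4 @ bar5.0: A3/G4 m7 untreated
  R4 @ bar5.2: A3/D4 P4 untreated
  R4 @ bar7.0: A3/D4 P4 untreated
  R8 @ bar7.0: penult P4 not 3rd/6th

No (6 violations)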